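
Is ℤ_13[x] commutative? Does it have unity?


ℤ_13 is a field (n prime), so ℤ_13[x] is a commutative integral domain with unity
Commutative: Yes
Integral domain: Yes
Has unity: Yes

ℤ_13[x]: Commutative=Yes, Unity=Yes


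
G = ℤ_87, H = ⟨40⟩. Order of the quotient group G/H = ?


|⟨40⟩| = n / gcd(40, 87) = 87 / 1 = 87
H is normal (ℤ_87 is abelian).
|G/H| = |G| / |H| = 87 / 87 = 1

|G/H| = 1


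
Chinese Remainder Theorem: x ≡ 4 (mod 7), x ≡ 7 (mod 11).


m₁ = 7, m₂ = 11, gcd = 1, so CRT applies. M = m₁·m₂ = 77
Let M₁ = M/m₁ = 11, M₂ = M/m₂ = 7
Find y₁ ≡ M₁⁻¹ (mod m₁): 11⁻¹ ≡ 2 (mod 7)
Find y₂ ≡ M₂⁻¹ (mod m₂): 7⁻¹ ≡ 8 (mod 11)
x = a₁·M₁·y₁ + a₂·M₂·y₂ = 4·11·2 + 7·7·8 = 480
Reduce mod 77: x ≡ 18
Check: 18 mod 7 = 4 ✓, 18 mod 11 = 7 ✓

x ≡ 18 (mod 77)


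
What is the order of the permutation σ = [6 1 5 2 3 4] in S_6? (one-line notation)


Cycle decomposition: (1 6 4 2) (3 5)
Cycle lengths: 4, 2
Order = lcm(4, 2) = 4

ord(σ) = 4


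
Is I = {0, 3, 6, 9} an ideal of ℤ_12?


Check ideal conditions for I = {0, 3, 6, 9} in ℤ_12:
(1) I is an additive subgroup? Yes
(2) For r ∈ ℤ_12 and a ∈ I: r·a ∈ I? Yes

Yes, I is an ideal of ℤ_12


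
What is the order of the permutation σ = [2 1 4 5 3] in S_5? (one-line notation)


Cycle decomposition: (1 2) (3 4 5)
Cycle lengths: 2, 3
Order = lcm(2, 3) = 6

ord(σ) = 6


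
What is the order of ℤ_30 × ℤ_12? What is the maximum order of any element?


|ℤ_30 × ℤ_12| = 30 × 12 = 360
Max element order = lcm(30,12) = 60
Cyclic? No (gcd=6)

|ℤ_30×ℤ_12| = 360, max element order = 60


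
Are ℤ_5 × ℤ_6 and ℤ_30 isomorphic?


Comparing ℤ_5 × ℤ_6 and ℤ_30:
gcd(5,6) = 1, so ℤ_5 × ℤ_6 ≅ ℤ_30 (CRT)

Yes, ℤ_5 × ℤ_6 ≅ ℤ_30


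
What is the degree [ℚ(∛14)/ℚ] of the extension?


∛14 has minimal polynomial x³ - 14 (irreducible over ℚ since 14 is not a perfect cube)

[ℚ(∛14)/ℚ] = 3


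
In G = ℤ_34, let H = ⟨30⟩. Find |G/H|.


|⟨30⟩| = n / gcd(30, 34) = 34 / 2 = 17
H is normal (ℤ_34 is abelian).
|G/H| = |G| / |H| = 34 / 17 = 2

|G/H| = 2


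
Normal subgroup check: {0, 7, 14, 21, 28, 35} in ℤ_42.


H = {0, 7, 14, 21, 28, 35} in ℤ_42
ℤ_42 is abelian; every subgroup of an abelian group is normal

Yes, normal subgroup


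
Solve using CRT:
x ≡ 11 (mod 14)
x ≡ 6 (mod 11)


m₁ = 14, m₂ = 11, gcd = 1, so CRT applies. M = m₁·m₂ = 154
Let M₁ = M/m₁ = 11, M₂ = M/m₂ = 14
Find y₁ ≡ M₁⁻¹ (mod m₁): 11⁻¹ ≡ 9 (mod 14)
Find y₂ ≡ M₂⁻¹ (mod m₂): 14⁻¹ ≡ 4 (mod 11)
x = a₁·M₁·y₁ + a₂·M₂·y₂ = 11·11·9 + 6·14·4 = 1425
Reduce mod 154: x ≡ 39
Check: 39 mod 14 = 11 ✓, 39 mod 11 = 6 ✓

x ≡ 39 (mod 154)


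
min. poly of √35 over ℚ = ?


√35 satisfies x² - 35 = 0, irreducible over ℚ since 35 is squarefree

Minimal polynomial: x² - 35


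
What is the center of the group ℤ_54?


Z(G) = {g ∈ G | gx = xg for all x ∈ G}
ℤ_54 is abelian, so Z(G) = G

Z(ℤ_54) = ℤ_54


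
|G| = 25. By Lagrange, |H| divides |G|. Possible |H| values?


Lagrange's theorem: |H| divides |G|
|G| = 25
Divisors of 25: 1, 5, 25

Possible subgroup orders: {1, 5, 25}


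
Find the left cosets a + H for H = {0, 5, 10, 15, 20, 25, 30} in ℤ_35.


H = {0, 5, 10, 15, 20, 25, 30}, |H| = 7
Number of cosets = |G|/|H| = 35/7 = 5
0 + H = {0, 5, 10, 15, 20, 25, 30}
1 + H = {1, 6, 11, 16, 21, 26, 31}
2 + H = {2, 7, 12, 17, 22, 27, 32}
3 + H = {3, 8, 13, 18, 23, 28, 33}
4 + H = {4, 9, 14, 19, 24, 29, 34}

Cosets: 0+H={0,5,10,15,20,25,30}; 1+H={1,6,11,16,21,26,31}; 2+H={2,7,12,17,22,27,32}; 3+H={3,8,13,18,23,28,33}; 4+H={4,9,14,19,24,29,34}


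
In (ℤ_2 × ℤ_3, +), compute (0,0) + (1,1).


Operation: componentwise addition mod (2, 3)
(0,0) + (1,1) = ((a₁+b₁) mod 2, (a₂+b₂) mod 3) with a = (0,0), b = (1,1)

(0,0) + (1,1) = (1,1)


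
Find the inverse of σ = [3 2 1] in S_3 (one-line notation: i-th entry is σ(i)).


To find σ⁻¹, swap domain and range:
σ(1) = 3 → σ⁻¹(3) = 1
σ(2) = 2 → σ⁻¹(2) = 2
σ(3) = 1 → σ⁻¹(1) = 3

σ⁻¹ = [3 2 1]


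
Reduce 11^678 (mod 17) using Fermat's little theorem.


Fermat's little theorem: if p is prime and gcd(a,p)=1, then a^(p-1) ≡ 1 (mod p)
p = 17 is prime, gcd(11,17) = 1
Reduce exponent: 678 mod 16 = 6
So 11^678 ≡ 11^6 (mod 17)
11^6 mod 17 = 8

11^678 ≡ 8 (mod 17)


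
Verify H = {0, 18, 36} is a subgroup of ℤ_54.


Subgroup test for H = {0, 18, 36} in (ℤ_54, +):
(1) 0 ∈ H? Yes
(2) Closure: for all a,b ∈ H, (a+b) mod 54 ∈ H? Yes
(3) Inverses: for all a ∈ H, -a mod 54 ∈ H? Yes

Yes, H is a subgroup of ℤ_54


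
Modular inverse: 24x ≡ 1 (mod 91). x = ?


Use the extended Euclidean algorithm to write 1 = 24·s + 91·t; then s mod 91 is the inverse.
Euclidean algorithm:
  24 = 0·91 + 24
  91 = 3·24 + 19
  24 = 1·19 + 5
  19 = 3·5 + 4
  5 = 1·4 + 1
  4 = 4·1 + 0
gcd(24,91) = 1
Back-substitution gives: 24·(19) + 91·(-5) = 1
So 24⁻¹ ≡ 19 ≡ 19 (mod 91)
Check: 24 × 19 = 456 ≡ 1 (mod 91) ✓

24⁻¹ ≡ 19 (mod 91)


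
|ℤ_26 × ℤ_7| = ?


|A × B| = |A| · |B|
|ℤ_26 × ℤ_7| = 26 × 7 = 182

|ℤ_26 × ℤ_7| = 182


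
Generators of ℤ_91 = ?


g generates ℤ_n iff gcd(g,n) = 1
Prime factors of 91: 7, 13
Generators are g ∈ {1,...,90} not divisible by any of these primes.
Generators: {1, 2, 3, 4, 5, 6, 8, 9, 10, 11, 12, 15, 16, 17, 18, 19, 20, 22, 23, 24, 25, 27, 29, 30, 31, 32, 33, 34, 36, 37, 38, 40, 41, 43, 44, 45, 46, 47, 48, 50, 51, 53, 54, 55, 57, 58, 59, 60, 61, 62, 64, 66, 67, 68, 69, 71, 72, 73, 74, 75, 76, 79, 80, 81, 82, 83, 85, 86, 87, 88, 89, 90}
Number of generators = φ(91) = 72

Generators of ℤ_91 = {1, 2, 3, 4, 5, 6, 8, 9, 10, 11, 12, 15, 16, 17, 18, 19, 20, 22, 23, 24, 25, 27, 29, 30, 31, 32, 33, 34, 36, 37, 38, 40, 41, 43, 44, 45, 46, 47, 48, 50, 51, 53, 54, 55, 57, 58, 59, 60, 61, 62, 64, 66, 67, 68, 69, 71, 72, 73, 74, 75, 76, 79, 80, 81, 82, 83, 85, 86, 87, 88, 89, 90}


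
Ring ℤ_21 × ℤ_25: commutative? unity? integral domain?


Direct product ring; commutative with unity (1,1); but (1,0)·(0,1) = (0,0) gives zero divisors, so not an integral domain
Commutative: Yes
Integral domain: No
Has unity: Yes

ℤ_21 × ℤ_25: Commutative=Yes, Unity=Yes


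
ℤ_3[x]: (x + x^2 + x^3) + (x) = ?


Add coefficients mod 3:
x^0: 0 + 0 = 0 (mod 3)
x^1: 1 + 1 = 2 (mod 3)
x^2: 1 + 0 = 1 (mod 3)
x^3: 1 + 0 = 1 (mod 3)
Result: 2x + x^2 + x^3

f + g = 2x + x^2 + x^3


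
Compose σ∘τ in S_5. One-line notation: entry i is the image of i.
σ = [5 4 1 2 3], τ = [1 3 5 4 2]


σ∘τ: apply τ first, then σ
1 →τ 1 →σ 5
2 →τ 3 →σ 1
3 →τ 5 →σ 3
4 →τ 4 →σ 2
5 →τ 2 →σ 4

σ∘τ = [5 1 3 2 4]


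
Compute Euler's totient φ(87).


Factor n: 87 = 3 × 29
φ(n) = n · ∏(1 - 1/p) over distinct primes p | n
φ(87) = 87 · (1 - 1/3) · (1 - 1/29) = 56

φ(87) = 56


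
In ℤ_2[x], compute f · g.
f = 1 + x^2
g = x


Expand and collect like terms; reduce coefficients mod 2:
x^0: 1·0 = 0 ≡ 0 (mod 2)
x^1: 1·1 + 0·0 = 1 ≡ 1 (mod 2)
x^2: 0·1 + 1·0 = 0 ≡ 0 (mod 2)
x^3: 1·1 = 1 ≡ 1 (mod 2)
Result: x + x^3

f · g = x + x^3


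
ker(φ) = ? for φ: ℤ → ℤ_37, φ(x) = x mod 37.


Kernel = preimage of identity
ker(φ) = {x ∈ ℤ : x ≡ 0 (mod 37)} = 37ℤ = {0, ±37, ±74, ...}

ker(φ) = 37ℤ


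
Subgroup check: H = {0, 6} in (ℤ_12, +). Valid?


Subgroup test for H = {0, 6} in (ℤ_12, +):
(1) 0 ∈ H? Yes
(2) Closure: for all a,b ∈ H, (a+b) mod 12 ∈ H? Yes
(3) Inverses: for all a ∈ H, -a mod 12 ∈ H? Yes

Yes, H is a subgroup of ℤ_12


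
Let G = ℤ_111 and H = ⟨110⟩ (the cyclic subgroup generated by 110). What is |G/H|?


|⟨110⟩| = n / gcd(110, 111) = 111 / 1 = 111
H is normal (ℤ_111 is abelian).
|G/H| = |G| / |H| = 111 / 111 = 1

|G/H| = 1


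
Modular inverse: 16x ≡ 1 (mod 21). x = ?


Use the extended Euclidean algorithm to write 1 = 16·s + 21·t; then s mod 21 is the inverse.
Euclidean algorithm:
  16 = 0·21 + 16
  21 = 1·16 + 5
  16 = 3·5 + 1
  5 = 5·1 + 0
gcd(16,21) = 1
Back-substitution gives: 16·(4) + 21·(-3) = 1
So 16⁻¹ ≡ 4 ≡ 4 (mod 21)
Check: 16 × 4 = 64 ≡ 1 (mod 21) ✓

16⁻¹ ≡ 4 (mod 21)


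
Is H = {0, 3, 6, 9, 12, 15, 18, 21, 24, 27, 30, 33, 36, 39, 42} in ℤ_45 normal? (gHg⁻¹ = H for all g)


H = {0, 3, 6, 9, 12, 15, 18, 21, 24, 27, 30, 33, 36, 39, 42} in ℤ_45
ℤ_45 is abelian; every subgroup of an abelian group is normal

Yes, normal subgroup


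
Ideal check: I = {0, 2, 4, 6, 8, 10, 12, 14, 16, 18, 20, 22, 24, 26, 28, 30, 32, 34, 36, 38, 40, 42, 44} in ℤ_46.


Check ideal conditions for I = {0, 2, 4, 6, 8, 10, 12, 14, 16, 18, 20, 22, 24, 26, 28, 30, 32, 34, 36, 38, 40, 42, 44} in ℤ_46:
(1) I is an additive subgroup? Yes
(2) For r ∈ ℤ_46 and a ∈ I: r·a ∈ I? Yes

Yes, I is an ideal of ℤ_46


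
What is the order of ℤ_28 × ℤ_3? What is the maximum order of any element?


|ℤ_28 × ℤ_3| = 28 × 3 = 84
Max element order = lcm(28,3) = 84
Cyclic? Yes (gcd=1)

|ℤ_28×ℤ_3| = 84, max element order = 84


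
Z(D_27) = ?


Z(G) = {g ∈ G | gx = xg for all x ∈ G}
For odd n, Z(D_n) = {e}: no nontrivial rotation commutes with all reflections

Z(D_27) = {e}


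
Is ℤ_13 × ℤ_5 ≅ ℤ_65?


Comparing ℤ_13 × ℤ_5 and ℤ_65:
gcd(13,5) = 1, so ℤ_13 × ℤ_5 ≅ ℤ_65 (CRT)

Yes, ℤ_13 × ℤ_5 ≅ ℤ_65


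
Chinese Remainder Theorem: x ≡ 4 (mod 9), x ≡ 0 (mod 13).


m₁ = 9, m₂ = 13, gcd = 1, so CRT applies. M = m₁·m₂ = 117
Let M₁ = M/m₁ = 13, M₂ = M/m₂ = 9
Find y₁ ≡ M₁⁻¹ (mod m₁): 13⁻¹ ≡ 7 (mod 9)
Find y₂ ≡ M₂⁻¹ (mod m₂): 9⁻¹ ≡ 3 (mod 13)
x = a₁·M₁·y₁ + a₂·M₂·y₂ = 4·13·7 + 0·9·3 = 364
Reduce mod 117: x ≡ 13
Check: 13 mod 9 = 4 ✓, 13 mod 13 = 0 ✓

x ≡ 13 (mod 117)


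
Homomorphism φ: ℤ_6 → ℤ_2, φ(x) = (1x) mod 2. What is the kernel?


Kernel = preimage of identity
ker(φ) = {x ∈ ℤ_6 : 1x ≡ 0 (mod 2)}. Since 2 | 6, φ is well-defined. The kernel is the cyclic subgroup ⟨2⟩ of ℤ_6 (order 3), i.e. {0, 2, 4}

ker(φ) = {0, 2, 4}


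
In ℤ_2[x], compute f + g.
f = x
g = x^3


Add coefficients mod 2:
x^0: 0 + 0 = 0 (mod 2)
x^1: 1 + 0 = 1 (mod 2)
x^2: 0 + 0 = 0 (mod 2)
x^3: 0 + 1 = 1 (mod 2)
Result: x + x^3

f + g = x + x^3


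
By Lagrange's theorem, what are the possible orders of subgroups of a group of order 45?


Lagrange's theorem: |H| divides |G|
|G| = 45
Divisors of 45: 1, 3, 5, 9, 15, 45

Possible subgroup orders: {1, 3, 5, 9, 15, 45}


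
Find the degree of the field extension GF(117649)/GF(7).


GF(117649) = GF(7^6), so the extension degree is 6

[GF(117649)/GF(7)] = 6


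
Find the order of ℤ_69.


ℤ_n has n elements.

|ℤ_69| = 69


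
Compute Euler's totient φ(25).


φ(n) = count of k ∈ {1,...,n} with gcd(k,n)=1
Coprimes to 25: {1, 2, 3, 4, 6, 7, 8, 9, 11, 12, 13, 14, 16, 17, 18, 19, 21, 22, 23, 24}
Count: 20

φ(25) = 20


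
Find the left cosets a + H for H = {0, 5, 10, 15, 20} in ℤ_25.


H = {0, 5, 10, 15, 20}, |H| = 5
Number of cosets = |G|/|H| = 25/5 = 5
0 + H = {0, 5, 10, 15, 20}
1 + H = {1, 6, 11, 16, 21}
2 + H = {2, 7, 12, 17, 22}
3 + H = {3, 8, 13, 18, 23}
4 + H = {4, 9, 14, 19, 24}

Cosets: 0+H={0,5,10,15,20}; 1+H={1,6,11,16,21}; 2+H={2,7,12,17,22}; 3+H={3,8,13,18,23}; 4+H={4,9,14,19,24}


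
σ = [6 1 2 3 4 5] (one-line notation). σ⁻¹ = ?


To find σ⁻¹, swap domain and range:
σ(1) = 6 → σ⁻¹(6) = 1
σ(2) = 1 → σ⁻¹(1) = 2
σ(3) = 2 → σ⁻¹(2) = 3
σ(4) = 3 → σ⁻¹(3) = 4
σ(5) = 4 → σ⁻¹(4) = 5
σ(6) = 5 → σ⁻¹(5) = 6

σ⁻¹ = [2 3 4 5 6 1]


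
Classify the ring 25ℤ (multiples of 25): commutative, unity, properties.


25ℤ is a commutative ring under +,× but has no multiplicative identity (1 ∉ 25ℤ); it has no zero divisors, but without unity it is not an integral domain
Commutative: Yes
Integral domain: No
Has unity: No

25ℤ (multiples of 25): Commutative=Yes, Unity=No


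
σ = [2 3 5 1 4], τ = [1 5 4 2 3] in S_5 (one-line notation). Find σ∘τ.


σ∘τ: apply τ first, then σ
1 →τ 1 →σ 2
2 →τ 5 →σ 4
3 →τ 4 →σ 1
4 →τ 2 →σ 3
5 →τ 3 →σ 5

σ∘τ = [2 4 1 3 5]


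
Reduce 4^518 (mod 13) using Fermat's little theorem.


Fermat's little theorem: if p is prime and gcd(a,p)=1, then a^(p-1) ≡ 1 (mod p)
p = 13 is prime, gcd(4,13) = 1
Reduce exponent: 518 mod 12 = 2
So 4^518 ≡ 4^2 (mod 13)
4^2 mod 13 = 3

4^518 ≡ 3 (mod 13)


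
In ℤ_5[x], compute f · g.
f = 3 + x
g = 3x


Expand and collect like terms; reduce coefficients mod 5:
x^0: 3·0 = 0 ≡ 0 (mod 5)
x^1: 3·3 + 1·0 = 9 ≡ 4 (mod 5)
x^2: 1·3 = 3 ≡ 3 (mod 5)
Result: 4x + 3x^2

f · g = 4x + 3x^2


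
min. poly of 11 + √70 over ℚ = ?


Let α = 11 + √70. Then α - 11 = √70, so (α - 11)² = 70, giving α² - 22α + 51 = 0. Degree 2 and α ∉ ℚ, so this is the minimal polynomial.

Minimal polynomial: x² - 22x + 51


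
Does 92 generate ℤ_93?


g generates ℤ_n iff gcd(g, n) = 1
gcd(92, 93) = 1
Since gcd = 1, 92 is a generator.

Yes, 92 generates ℤ_93


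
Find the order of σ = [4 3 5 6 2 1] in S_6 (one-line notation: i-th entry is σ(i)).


Cycle decomposition: (1 4 6) (2 3 5)
Cycle lengths: 3, 3
Order = lcm(3, 3) = 3

ord(σ) = 3


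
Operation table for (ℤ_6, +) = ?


Elements: {0, 1, 2, 3, 4, 5}
Operation: addition mod 6
Entry (a, b) = (a + b) mod 6

Cayley table:
  | 0 | 1 | 2 | 3 | 4 | 5
0 | 0 | 1 | 2 | 3 | 4 | 5
1 | 1 | 2 | 3 | 4 | 5 | 0
2 | 2 | 3 | 4 | 5 | 0 | 1
3 | 3 | 4 | 5 | 0 | 1 | 2
4 | 4 | 5 | 0 | 1 | 2 | 3
5 | 5 | 0 | 1 | 2 | 3 | 4


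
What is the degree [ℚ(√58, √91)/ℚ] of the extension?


[ℚ(√58,√91):ℚ] = [ℚ(√58,√91):ℚ(√58)]·[ℚ(√58):ℚ] = 2·2 = 4

[ℚ(√58, √91)/ℚ] = 4


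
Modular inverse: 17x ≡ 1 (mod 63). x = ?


Use the extended Euclidean algorithm to write 1 = 17·s + 63·t; then s mod 63 is the inverse.
Euclidean algorithm:
  17 = 0·63 + 17
  63 = 3·17 + 12
  17 = 1·12 + 5
  12 = 2·5 + 2
  5 = 2·2 + 1
  2 = 2·1 + 0
gcd(17,63) = 1
Back-substitution gives: 17·(26) + 63·(-7) = 1
So 17⁻¹ ≡ 26 ≡ 26 (mod 63)
Check: 17 × 26 = 442 ≡ 1 (mod 63) ✓

17⁻¹ ≡ 26 (mod 63)


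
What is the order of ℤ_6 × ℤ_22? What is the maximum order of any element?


|ℤ_6 × ℤ_22| = 6 × 22 = 132
Max element order = lcm(6,22) = 66
Cyclic? No (gcd=2)

|ℤ_6×ℤ_22| = 132, max element order = 66


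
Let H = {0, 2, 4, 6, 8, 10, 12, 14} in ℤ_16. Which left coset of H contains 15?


15 + H = {15 + h (mod 16) : h ∈ H}
15+0=15, 15+2=1, 15+4=3, 15+6=5, 15+8=7, 15+10=9, 15+12=11, 15+14=13
15 + H = {1, 3, 5, 7, 9, 11, 13, 15} = 1 + H

15 + H = {1, 3, 5, 7, 9, 11, 13, 15}


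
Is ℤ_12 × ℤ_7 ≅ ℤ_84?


Comparing ℤ_12 × ℤ_7 and ℤ_84:
gcd(12,7) = 1, so ℤ_12 × ℤ_7 ≅ ℤ_84 (CRT)

Yes, ℤ_12 × ℤ_7 ≅ ℤ_84


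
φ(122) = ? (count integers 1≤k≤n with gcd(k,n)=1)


Factor n: 122 = 2 × 61
φ(n) = n · ∏(1 - 1/p) over distinct primes p | n
φ(122) = 122 · (1 - 1/2) · (1 - 1/61) = 60

φ(122) = 60


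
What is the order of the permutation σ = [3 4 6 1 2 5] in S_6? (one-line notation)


Cycle decomposition: (1 3 6 5 2 4)
Cycle lengths: 6
Order = lcm(6) = 6

ord(σ) = 6


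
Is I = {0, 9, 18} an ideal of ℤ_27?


Check ideal conditions for I = {0, 9, 18} in ℤ_27:
(1) I is an additive subgroup? Yes
(2) For r ∈ ℤ_27 and a ∈ I: r·a ∈ I? Yes

Yes, I is an ideal of ℤ_27


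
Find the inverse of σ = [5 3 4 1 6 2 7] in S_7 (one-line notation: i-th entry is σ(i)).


To find σ⁻¹, swap domain and range:
σ(1) = 5 → σ⁻¹(5) = 1
σ(2) = 3 → σ⁻¹(3) = 2
σ(3) = 4 → σ⁻¹(4) = 3
σ(4) = 1 → σ⁻¹(1) = 4
σ(5) = 6 → σ⁻¹(6) = 5
σ(6) = 2 → σ⁻¹(2) = 6
σ(7) = 7 → σ⁻¹(7) = 7

σ⁻¹ = [4 6 2 3 1 5 7]


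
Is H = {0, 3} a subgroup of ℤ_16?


Subgroup test for H = {0, 3} in (ℤ_16, +):
(1) 0 ∈ H? Yes
(2) Closure: for all a,b ∈ H, (a+b) mod 16 ∈ H? No  [counterexample: 3 + 3 = 6 ∉ H]
(3) Inverses: for all a ∈ H, -a mod 16 ∈ H? No

No, H is not a subgroup of ℤ_16


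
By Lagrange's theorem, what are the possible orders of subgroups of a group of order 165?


Lagrange's theorem: |H| divides |G|
|G| = 165
Divisors of 165: 1, 3, 5, 11, 15, 33, 55, 165

Possible subgroup orders: {1, 3, 5, 11, 15, 33, 55, 165}


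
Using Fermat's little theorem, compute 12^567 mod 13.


Fermat's little theorem: if p is prime and gcd(a,p)=1, then a^(p-1) ≡ 1 (mod p)
p = 13 is prime, gcd(12,13) = 1
Reduce exponent: 567 mod 12 = 3
So 12^567 ≡ 12^3 (mod 13)
12^3 mod 13 = 12

12^567 ≡ 12 (mod 13)


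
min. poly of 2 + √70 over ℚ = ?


Let α = 2 + √70. Then α - 2 = √70, so (α - 2)² = 70, giving α² - 4α - 66 = 0. Degree 2 and α ∉ ℚ, so this is the minimal polynomial.

Minimal polynomial: x² - 4x - 66


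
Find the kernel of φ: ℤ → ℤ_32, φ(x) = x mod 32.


Kernel = preimage of identity
ker(φ) = {x ∈ ℤ : x ≡ 0 (mod 32)} = 32ℤ = {0, ±32, ±64, ...}

ker(φ) = 32ℤ


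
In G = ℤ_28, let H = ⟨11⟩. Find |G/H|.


|⟨11⟩| = n / gcd(11, 28) = 28 / 1 = 28
H is normal (ℤ_28 is abelian).
|G/H| = |G| / |H| = 28 / 28 = 1

|G/H| = 1


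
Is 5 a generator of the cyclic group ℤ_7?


g generates ℤ_n iff gcd(g, n) = 1
gcd(5, 7) = 1
Since gcd = 1, 5 is a generator.

Yes, 5 generates ℤ_7


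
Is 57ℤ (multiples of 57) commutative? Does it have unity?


57ℤ is a commutative ring under +,× but has no multiplicative identity (1 ∉ 57ℤ); it has no zero divisors, but without unity it is not an integral domain
Commutative: Yes
Integral domain: No
Has unity: No

57ℤ (multiples of 57): Commutative=Yes, Unity=No


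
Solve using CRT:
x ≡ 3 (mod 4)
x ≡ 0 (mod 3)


m₁ = 4, m₂ = 3, gcd = 1, so CRT applies. M = m₁·m₂ = 12
Let M₁ = M/m₁ = 3, M₂ = M/m₂ = 4
Find y₁ ≡ M₁⁻¹ (mod m₁): 3⁻¹ ≡ 3 (mod 4)
Find y₂ ≡ M₂⁻¹ (mod m₂): 4⁻¹ ≡ 1 (mod 3)
x = a₁·M₁·y₁ + a₂·M₂·y₂ = 3·3·3 + 0·4·1 = 27
Reduce mod 12: x ≡ 3
Check: 3 mod 4 = 3 ✓, 3 mod 3 = 0 ✓

x ≡ 3 (mod 12)


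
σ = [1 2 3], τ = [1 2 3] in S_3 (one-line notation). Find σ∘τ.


σ∘τ: apply τ first, then σ
1 →τ 1 →σ 1
2 →τ 2 →σ 2
3 →τ 3 →σ 3

σ∘τ = [1 2 3]


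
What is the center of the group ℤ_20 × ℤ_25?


Z(G) = {g ∈ G | gx = xg for all x ∈ G}
Direct product of abelian groups is abelian, so Z(G) = G

Z(ℤ_20 × ℤ_25) = ℤ_20 × ℤ_25


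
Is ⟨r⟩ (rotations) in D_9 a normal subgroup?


H = ⟨r⟩ (rotations) in D_9
The rotation subgroup ⟨r⟩ has index 2 in D_9, so it is normal

Yes, normal subgroup


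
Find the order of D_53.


|D_n| = 2n (n rotations and n reflections)
|D_53| = 2×53 = 106

|D_53| = 106


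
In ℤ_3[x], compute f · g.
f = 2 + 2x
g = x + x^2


Expand and collect like terms; reduce coefficients mod 3:
x^0: 2·0 = 0 ≡ 0 (mod 3)
x^1: 2·1 + 2·0 = 2 ≡ 2 (mod 3)
x^2: 2·1 + 2·1 = 4 ≡ 1 (mod 3)
x^3: 2·1 = 2 ≡ 2 (mod 3)
Result: 2x + x^2 + 2x^3

f · g = 2x + x^2 + 2x^3


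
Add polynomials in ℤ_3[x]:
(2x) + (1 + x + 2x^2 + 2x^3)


Add coefficients mod 3:
x^0: 0 + 1 = 1 (mod 3)
x^1: 2 + 1 = 0 (mod 3)
x^2: 0 + 2 = 2 (mod 3)
x^3: 0 + 2 = 2 (mod 3)
Result: 1 + 2x^2 + 2x^3

f + g = 1 + 2x^2 + 2x^3


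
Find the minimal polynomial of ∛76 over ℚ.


∛76 satisfies x³ - 76 = 0, irreducible over ℚ (no rational root; 76 is not a perfect cube)

Minimal polynomial: x³ - 76


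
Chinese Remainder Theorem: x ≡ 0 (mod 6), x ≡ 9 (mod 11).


m₁ = 6, m₂ = 11, gcd = 1, so CRT applies. M = m₁·m₂ = 66
Let M₁ = M/m₁ = 11, M₂ = M/m₂ = 6
Find y₁ ≡ M₁⁻¹ (mod m₁): 11⁻¹ ≡ 5 (mod 6)
Find y₂ ≡ M₂⁻¹ (mod m₂): 6⁻¹ ≡ 2 (mod 11)
x = a₁·M₁·y₁ + a₂·M₂·y₂ = 0·11·5 + 9·6·2 = 108
Reduce mod 66: x ≡ 42
Check: 42 mod 6 = 0 ✓, 42 mod 11 = 9 ✓

x ≡ 42 (mod 66)


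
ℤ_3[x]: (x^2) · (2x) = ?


Expand and collect like terms; reduce coefficients mod 3:
x^0: 0·0 = 0 ≡ 0 (mod 3)
x^1: 0·2 + 0·0 = 0 ≡ 0 (mod 3)
x^2: 0·2 + 1·0 = 0 ≡ 0 (mod 3)
x^3: 1·2 = 2 ≡ 2 (mod 3)
Result: 2x^3

f · g = 2x^3


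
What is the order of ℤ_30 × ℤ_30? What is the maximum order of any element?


|ℤ_30 × ℤ_30| = 30 × 30 = 900
Max element order = lcm(30,30) = 30
Cyclic? No (gcd=30)

|ℤ_30×ℤ_30| = 900, max element order = 30


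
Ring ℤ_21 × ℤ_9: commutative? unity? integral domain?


Direct product ring; commutative with unity (1,1); but (1,0)·(0,1) = (0,0) gives zero divisors, so not an integral domain
Commutative: Yes
Integral domain: No
Has unity: Yes

ℤ_21 × ℤ_9: Commutative=Yes, Unity=Yes


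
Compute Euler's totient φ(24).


φ(n) = count of k ∈ {1,...,n} with gcd(k,n)=1
Coprimes to 24: {1, 5, 7, 11, 13, 17, 19, 23}
Count: 8

φ(24) = 8


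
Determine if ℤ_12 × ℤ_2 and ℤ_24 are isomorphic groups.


Comparing ℤ_12 × ℤ_2 and ℤ_24:
gcd(12,2) = 2 ≠ 1. Max element order in ℤ_12×ℤ_2 is lcm(12,2) = 12 < 24, so it has no element of order 24

No, ℤ_12 × ℤ_2 ≇ ℤ_24


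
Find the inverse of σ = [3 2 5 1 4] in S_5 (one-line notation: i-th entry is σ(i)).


To find σ⁻¹, swap domain and range:
σ(1) = 3 → σ⁻¹(3) = 1
σ(2) = 2 → σ⁻¹(2) = 2
σ(3) = 5 → σ⁻¹(5) = 3
σ(4) = 1 → σ⁻¹(1) = 4
σ(5) = 4 → σ⁻¹(4) = 5

σ⁻¹ = [4 2 1 5 3]


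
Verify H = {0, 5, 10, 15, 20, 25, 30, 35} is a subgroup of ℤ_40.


Subgroup test for H = {0, 5, 10, 15, 20, 25, 30, 35} in (ℤ_40, +):
(1) 0 ∈ H? Yes
(2) Closure: for all a,b ∈ H, (a+b) mod 40 ∈ H? Yes
(3) Inverses: for all a ∈ H, -a mod 40 ∈ H? Yes

Yes, H is a subgroup of ℤ_40


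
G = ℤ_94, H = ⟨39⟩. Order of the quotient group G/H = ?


|⟨39⟩| = n / gcd(39, 94) = 94 / 1 = 94
H is normal (ℤ_94 is abelian).
|G/H| = |G| / |H| = 94 / 94 = 1

|G/H| = 1


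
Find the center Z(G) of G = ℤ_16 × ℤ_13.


Z(G) = {g ∈ G | gx = xg for all x ∈ G}
Direct product of abelian groups is abelian, so Z(G) = G

Z(ℤ_16 × ℤ_13) = ℤ_16 × ℤ_13


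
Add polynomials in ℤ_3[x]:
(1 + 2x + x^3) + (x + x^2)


Add coefficients mod 3:
x^0: 1 + 0 = 1 (mod 3)
x^1: 2 + 1 = 0 (mod 3)
x^2: 0 + 1 = 1 (mod 3)
x^3: 1 + 0 = 1 (mod 3)
Result: 1 + x^2 + x^3

f + g = 1 + x^2 + x^3


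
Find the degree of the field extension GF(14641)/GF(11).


GF(14641) = GF(11^4), so the extension degree is 4

[GF(14641)/GF(11)] = 4


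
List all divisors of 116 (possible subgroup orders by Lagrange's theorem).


Lagrange's theorem: |H| divides |G|
|G| = 116
Divisors of 116: 1, 2, 4, 29, 58, 116

Possible subgroup orders: {1, 2, 4, 29, 58, 116}


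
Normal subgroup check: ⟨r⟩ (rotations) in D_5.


H = ⟨r⟩ (rotations) in D_5
The rotation subgroup ⟨r⟩ has index 2 in D_5, so it is normal

Yes, normal subgroup


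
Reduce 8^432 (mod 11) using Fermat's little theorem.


Fermat's little theorem: if p is prime and gcd(a,p)=1, then a^(p-1) ≡ 1 (mod p)
p = 11 is prime, gcd(8,11) = 1
Reduce exponent: 432 mod 10 = 2
So 8^432 ≡ 8^2 (mod 11)
8^2 mod 11 = 9

8^432 ≡ 9 (mod 11)


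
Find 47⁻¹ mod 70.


Use the extended Euclidean algorithm to write 1 = 47·s + 70·t; then s mod 70 is the inverse.
Euclidean algorithm:
  47 = 0·70 + 47
  70 = 1·47 + 23
  47 = 2·23 + 1
  23 = 23·1 + 0
gcd(47,70) = 1
Back-substitution gives: 47·(3) + 70·(-2) = 1
So 47⁻¹ ≡ 3 ≡ 3 (mod 70)
Check: 47 × 3 = 141 ≡ 1 (mod 70) ✓

47⁻¹ ≡ 3 (mod 70)


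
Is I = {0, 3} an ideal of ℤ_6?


Check ideal conditions for I = {0, 3} in ℤ_6:
(1) I is an additive subgroup? Yes
(2) For r ∈ ℤ_6 and a ∈ I: r·a ∈ I? Yes

Yes, I is an ideal of ℤ_6


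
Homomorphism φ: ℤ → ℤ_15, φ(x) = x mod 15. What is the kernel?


Kernel = preimage of identity
ker(φ) = {x ∈ ℤ : x ≡ 0 (mod 15)} = 15ℤ = {0, ±15, ±30, ...}

ker(φ) = 15ℤ


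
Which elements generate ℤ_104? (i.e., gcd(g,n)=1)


g generates ℤ_n iff gcd(g,n) = 1
Prime factors of 104: 2, 13
Generators are g ∈ {1,...,103} not divisible by any of these primes.
Generators: {1, 3, 5, 7, 9, 11, 15, 17, 19, 21, 23, 25, 27, 29, 31, 33, 35, 37, 41, 43, 45, 47, 49, 51, 53, 55, 57, 59, 61, 63, 67, 69, 71, 73, 75, 77, 79, 81, 83, 85, 87, 89, 93, 95, 97, 99, 101, 103}
Number of generators = φ(104) = 48

Generators of ℤ_104 = {1, 3, 5, 7, 9, 11, 15, 17, 19, 21, 23, 25, 27, 29, 31, 33, 35, 37, 41, 43, 45, 47, 49, 51, 53, 55, 57, 59, 61, 63, 67, 69, 71, 73, 75, 77, 79, 81, 83, 85, 87, 89, 93, 95, 97, 99, 101, 103}


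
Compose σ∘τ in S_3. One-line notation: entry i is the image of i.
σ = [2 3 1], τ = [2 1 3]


σ∘τ: apply τ first, then σ
1 →τ 2 →σ 3
2 →τ 1 →σ 2
3 →τ 3 →σ 1

σ∘τ = [3 2 1]


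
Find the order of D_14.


|D_n| = 2n (n rotations and n reflections)
|D_14| = 2×14 = 28

|D_14| = 28


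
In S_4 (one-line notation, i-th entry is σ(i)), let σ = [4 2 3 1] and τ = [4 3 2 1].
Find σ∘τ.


σ∘τ: apply τ first, then σ
1 →τ 4 →σ 1
2 →τ 3 →σ 3
3 →τ 2 →σ 2
4 →τ 1 →σ 4

σ∘τ = [1 3 2 4]


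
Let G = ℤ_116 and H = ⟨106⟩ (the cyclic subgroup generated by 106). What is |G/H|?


|⟨106⟩| = n / gcd(106, 116) = 116 / 2 = 58
H is normal (ℤ_116 is abelian).
|G/H| = |G| / |H| = 116 / 58 = 2

|G/H| = 2


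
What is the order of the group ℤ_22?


ℤ_n has n elements.

|ℤ_22| = 22


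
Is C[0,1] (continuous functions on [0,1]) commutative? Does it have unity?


pointwise +,× is commutative with unity (constant 1); but bump functions with disjoint support multiply to 0 — zero divisors, so not an integral domain
Commutative: Yes
Integral domain: No
Has unity: Yes

C[0,1] (continuous functions on [0,1]): Commutative=Yes, Unity=Yes


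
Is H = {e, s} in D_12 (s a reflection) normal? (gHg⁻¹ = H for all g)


H = {e, s} in D_12 (s a reflection)
r·s·r⁻¹ = sr⁻² ≠ s for n ≥ 3, so {e, s} is not closed under conjugation

No, not a normal subgroup


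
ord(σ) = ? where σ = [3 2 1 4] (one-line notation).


Cycle decomposition: (1 3)
Cycle lengths: 2
Order = lcm(2) = 2

ord(σ) = 2


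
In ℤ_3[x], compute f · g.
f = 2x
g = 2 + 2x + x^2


Expand and collect like terms; reduce coefficients mod 3:
x^0: 0·2 = 0 ≡ 0 (mod 3)
x^1: 0·2 + 2·2 = 4 ≡ 1 (mod 3)
x^2: 0·1 + 2·2 = 4 ≡ 1 (mod 3)
x^3: 2·1 = 2 ≡ 2 (mod 3)
Result: x + x^2 + 2x^3

f · g = x + x^2 + 2x^3


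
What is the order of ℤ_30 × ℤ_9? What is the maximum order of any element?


|ℤ_30 × ℤ_9| = 30 × 9 = 270
Max element order = lcm(30,9) = 90
Cyclic? No (gcd=3)

|ℤ_30×ℤ_9| = 270, max element order = 90


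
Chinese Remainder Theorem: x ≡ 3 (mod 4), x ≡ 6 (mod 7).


m₁ = 4, m₂ = 7, gcd = 1, so CRT applies. M = m₁·m₂ = 28
Let M₁ = M/m₁ = 7, M₂ = M/m₂ = 4
Find y₁ ≡ M₁⁻¹ (mod m₁): 7⁻¹ ≡ 3 (mod 4)
Find y₂ ≡ M₂⁻¹ (mod m₂): 4⁻¹ ≡ 2 (mod 7)
x = a₁·M₁·y₁ + a₂·M₂·y₂ = 3·7·3 + 6·4·2 = 111
Reduce mod 28: x ≡ 27
Check: 27 mod 4 = 3 ✓, 27 mod 7 = 6 ✓

x ≡ 27 (mod 28)


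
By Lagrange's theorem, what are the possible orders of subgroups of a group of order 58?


Lagrange's theorem: |H| divides |G|
|G| = 58
Divisors of 58: 1, 2, 29, 58

Possible subgroup orders: {1, 2, 29, 58}


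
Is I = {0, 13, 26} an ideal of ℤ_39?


Check ideal conditions for I = {0, 13, 26} in ℤ_39:
(1) I is an additive subgroup? Yes
(2) For r ∈ ℤ_39 and a ∈ I: r·a ∈ I? Yes

Yes, I is an ideal of ℤ_39


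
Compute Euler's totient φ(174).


Factor n: 174 = 2 × 3 × 29
φ(n) = n · ∏(1 - 1/p) over distinct primes p | n
φ(174) = 174 · (1 - 1/2) · (1 - 1/3) · (1 - 1/29) = 56

φ(174) = 56


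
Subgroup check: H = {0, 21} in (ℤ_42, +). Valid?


Subgroup test for H = {0, 21} in (ℤ_42, +):
(1) 0 ∈ H? Yes
(2) Closure: for all a,b ∈ H, (a+b) mod 42 ∈ H? Yes
(3) Inverses: for all a ∈ H, -a mod 42 ∈ H? Yes

Yes, H is a subgroup of ℤ_42


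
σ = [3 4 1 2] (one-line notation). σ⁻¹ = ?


To find σ⁻¹, swap domain and range:
σ(1) = 3 → σ⁻¹(3) = 1
σ(2) = 4 → σ⁻¹(4) = 2
σ(3) = 1 → σ⁻¹(1) = 3
σ(4) = 2 → σ⁻¹(2) = 4

σ⁻¹ = [3 4 1 2]


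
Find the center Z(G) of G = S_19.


Z(G) = {g ∈ G | gx = xg for all x ∈ G}
S_n is non-abelian for n ≥ 3; Z(S_19) is trivial

Z(S_19) = {e}


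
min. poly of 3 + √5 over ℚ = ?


Let α = 3 + √5. Then α - 3 = √5, so (α - 3)² = 5, giving α² - 6α + 4 = 0. Degree 2 and α ∉ ℚ, so this is the minimal polynomial.

Minimal polynomial: x² - 6x + 4


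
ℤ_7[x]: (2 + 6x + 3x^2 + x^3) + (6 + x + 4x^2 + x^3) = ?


Add coefficients mod 7:
x^0: 2 + 6 = 1 (mod 7)
x^1: 6 + 1 = 0 (mod 7)
x^2: 3 + 4 = 0 (mod 7)
x^3: 1 + 1 = 2 (mod 7)
Result: 1 + 2x^3

f + g = 1 + 2x^3


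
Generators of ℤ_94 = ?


g generates ℤ_n iff gcd(g,n) = 1
Prime factors of 94: 2, 47
Generators are g ∈ {1,...,93} not divisible by any of these primes.
Generators: {1, 3, 5, 7, 9, 11, 13, 15, 17, 19, 21, 23, 25, 27, 29, 31, 33, 35, 37, 39, 41, 43, 45, 49, 51, 53, 55, 57, 59, 61, 63, 65, 67, 69, 71, 73, 75, 77, 79, 81, 83, 85, 87, 89, 91, 93}
Number of generators = φ(94) = 46

Generators of ℤ_94 = {1, 3, 5, 7, 9, 11, 13, 15, 17, 19, 21, 23, 25, 27, 29, 31, 33, 35, 37, 39, 41, 43, 45, 49, 51, 53, 55, 57, 59, 61, 63, 65, 67, 69, 71, 73, 75, 77, 79, 81, 83, 85, 87, 89, 91, 93}


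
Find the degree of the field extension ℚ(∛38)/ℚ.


∛38 has minimal polynomial x³ - 38 (irreducible over ℚ since 38 is not a perfect cube)

[ℚ(∛38)/ℚ] = 3


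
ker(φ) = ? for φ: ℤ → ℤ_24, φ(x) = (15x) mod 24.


Kernel = preimage of identity
ker(φ) = {x ∈ ℤ : 15x ≡ 0 (mod 24)}. gcd(15,24) = 3, so 15x ≡ 0 (mod 24) ⟺ x ≡ 0 (mod 24/3 = 8). Hence ker(φ) = 8ℤ

ker(φ) = 8ℤ


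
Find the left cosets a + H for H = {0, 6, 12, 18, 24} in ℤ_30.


H = {0, 6, 12, 18, 24}, |H| = 5
Number of cosets = |G|/|H| = 30/5 = 6
0 + H = {0, 6, 12, 18, 24}
1 + H = {1, 7, 13, 19, 25}
2 + H = {2, 8, 14, 20, 26}
3 + H = {3, 9, 15, 21, 27}
4 + H = {4, 10, 16, 22, 28}
5 + H = {5, 11, 17, 23, 29}

Cosets: 0+H={0,6,12,18,24}; 1+H={1,7,13,19,25}; 2+H={2,8,14,20,26}; 3+H={3,9,15,21,27}; 4+H={4,10,16,22,28}; 5+H={5,11,17,23,29}


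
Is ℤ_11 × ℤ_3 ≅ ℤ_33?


Comparing ℤ_11 × ℤ_3 and ℤ_33:
gcd(11,3) = 1, so ℤ_11 × ℤ_3 ≅ ℤ_33 (CRT)

Yes, ℤ_11 × ℤ_3 ≅ ℤ_33


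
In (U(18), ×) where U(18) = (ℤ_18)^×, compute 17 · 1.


Operation: multiplication mod 18
17 · 1 = (a × b) mod 18 with a = 17, b = 1

17 · 1 = 17


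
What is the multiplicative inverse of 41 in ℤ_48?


Use the extended Euclidean algorithm to write 1 = 41·s + 48·t; then s mod 48 is the inverse.
Euclidean algorithm:
  41 = 0·48 + 41
  48 = 1·41 + 7
  41 = 5·7 + 6
  7 = 1·6 + 1
  6 = 6·1 + 0
gcd(41,48) = 1
Back-substitution gives: 41·(-7) + 48·(6) = 1
So 41⁻¹ ≡ -7 ≡ 41 (mod 48)
Check: 41 × 41 = 1681 ≡ 1 (mod 48) ✓

41⁻¹ ≡ 41 (mod 48)


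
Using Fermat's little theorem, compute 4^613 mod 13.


Fermat's little theorem: if p is prime and gcd(a,p)=1, then a^(p-1) ≡ 1 (mod p)
p = 13 is prime, gcd(4,13) = 1
Reduce exponent: 613 mod 12 = 1
So 4^613 ≡ 4^1 (mod 13)
4^1 mod 13 = 4

4^613 ≡ 4 (mod 13)


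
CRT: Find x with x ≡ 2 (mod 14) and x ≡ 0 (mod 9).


m₁ = 14, m₂ = 9, gcd = 1, so CRT applies. M = m₁·m₂ = 126
Let M₁ = M/m₁ = 9, M₂ = M/m₂ = 14
Find y₁ ≡ M₁⁻¹ (mod m₁): 9⁻¹ ≡ 11 (mod 14)
Find y₂ ≡ M₂⁻¹ (mod m₂): 14⁻¹ ≡ 2 (mod 9)
x = a₁·M₁·y₁ + a₂·M₂·y₂ = 2·9·11 + 0·14·2 = 198
Reduce mod 126: x ≡ 72
Check: 72 mod 14 = 2 ✓, 72 mod 9 = 0 ✓

x ≡ 72 (mod 126)


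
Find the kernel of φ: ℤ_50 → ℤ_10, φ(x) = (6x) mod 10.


Kernel = preimage of identity
ker(φ) = {x ∈ ℤ_50 : 6x ≡ 0 (mod 10)}. Since 10 | 50, φ is well-defined. The kernel is the cyclic subgroup ⟨5⟩ of ℤ_50 (order 10), i.e. {0, 5, 10, 15, 20, 25, 30, 35, 40, 45}

ker(φ) = {0, 5, 10, 15, 20, 25, 30, 35, 40, 45}


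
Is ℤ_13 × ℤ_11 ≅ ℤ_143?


Comparing ℤ_13 × ℤ_11 and ℤ_143:
gcd(13,11) = 1, so ℤ_13 × ℤ_11 ≅ ℤ_143 (CRT)

Yes, ℤ_13 × ℤ_11 ≅ ℤ_143


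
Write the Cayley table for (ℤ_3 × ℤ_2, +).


Elements: {(0,0), (0,1), (1,0), (1,1), (2,0), (2,1)}
Operation: componentwise addition mod (3, 2)
Entry (a, b) = ((a₁+b₁) mod 3, (a₂+b₂) mod 2)

Cayley table:
      | (0,0) | (0,1) | (1,0) | (1,1) | (2,0) | (2,1)
(0,0) | (0,0) | (0,1) | (1,0) | (1,1) | (2,0) | (2,1)
(0,1) | (0,1) | (0,0) | (1,1) | (1,0) | (2,1) | (2,0)
(1,0) | (1,0) | (1,1) | (2,0) | (2,1) | (0,0) | (0,1)
(1,1) | (1,1) | (1,0) | (2,1) | (2,0) | (0,1) | (0,0)
(2,0) | (2,0) | (2,1) | (0,0) | (0,1) | (1,0) | (1,1)
(2,1) | (2,1) | (2,0) | (0,1) | (0,0) | (1,1) | (1,0)


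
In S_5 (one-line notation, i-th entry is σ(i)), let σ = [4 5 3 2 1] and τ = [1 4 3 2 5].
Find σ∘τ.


σ∘τ: apply τ first, then σ
1 →τ 1 →σ 4
2 →τ 4 →σ 2
3 →τ 3 →σ 3
4 →τ 2 →σ 5
5 →τ 5 →σ 1

σ∘τ = [4 2 3 5 1]


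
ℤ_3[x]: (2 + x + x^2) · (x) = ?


Expand and collect like terms; reduce coefficients mod 3:
x^0: 2·0 = 0 ≡ 0 (mod 3)
x^1: 2·1 + 1·0 = 2 ≡ 2 (mod 3)
x^2: 1·1 + 1·0 = 1 ≡ 1 (mod 3)
x^3: 1·1 = 1 ≡ 1 (mod 3)
Result: 2x + x^2 + x^3

f · g = 2x + x^2 + x^3


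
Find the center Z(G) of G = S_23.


Z(G) = {g ∈ G | gx = xg for all x ∈ G}
S_n is non-abelian for n ≥ 3; Z(S_23) is trivial

Z(S_23) = {e}


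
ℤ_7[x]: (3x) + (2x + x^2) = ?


Add coefficients mod 7:
x^0: 0 + 0 = 0 (mod 7)
x^1: 3 + 2 = 5 (mod 7)
x^2: 0 + 1 = 1 (mod 7)
Result: 5x + x^2

f + g = 5x + x^2


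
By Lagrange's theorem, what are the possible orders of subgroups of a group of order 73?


Lagrange's theorem: |H| divides |G|
|G| = 73
Divisors of 73: 1, 73

Possible subgroup orders: {1, 73}


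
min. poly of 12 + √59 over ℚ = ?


Let α = 12 + √59. Then α - 12 = √59, so (α - 12)² = 59, giving α² - 24α + 85 = 0. Degree 2 and α ∉ ℚ, so this is the minimal polynomial.

Minimal polynomial: x² - 24x + 85


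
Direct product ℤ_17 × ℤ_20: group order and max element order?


|ℤ_17 × ℤ_20| = 17 × 20 = 340
Max element order = lcm(17,20) = 340
Cyclic? Yes (gcd=1)

|ℤ_17×ℤ_20| = 340, max element order = 340


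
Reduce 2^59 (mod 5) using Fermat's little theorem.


Fermat's little theorem: if p is prime and gcd(a,p)=1, then a^(p-1) ≡ 1 (mod p)
p = 5 is prime, gcd(2,5) = 1
Reduce exponent: 59 mod 4 = 3
So 2^59 ≡ 2^3 (mod 5)
2^3 mod 5 = 3

2^59 ≡ 3 (mod 5)


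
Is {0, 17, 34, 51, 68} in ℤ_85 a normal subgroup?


H = {0, 17, 34, 51, 68} in ℤ_85
ℤ_85 is abelian; every subgroup of an abelian group is normal

Yes, normal subgroup


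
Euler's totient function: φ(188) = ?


Factor n: 188 = 2^2 × 47
φ(n) = n · ∏(1 - 1/p) over distinct primes p | n
φ(188) = 188 · (1 - 1/2) · (1 - 1/47) = 92

φ(188) = 92


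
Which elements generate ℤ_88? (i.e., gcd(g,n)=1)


g generates ℤ_n iff gcd(g,n) = 1
Prime factors of 88: 2, 11
Generators are g ∈ {1,...,87} not divisible by any of these primes.
Generators: {1, 3, 5, 7, 9, 13, 15, 17, 19, 21, 23, 25, 27, 29, 31, 35, 37, 39, 41, 43, 45, 47, 49, 51, 53, 57, 59, 61, 63, 65, 67, 69, 71, 73, 75, 79, 81, 83, 85, 87}
Number of generators = φ(88) = 40

Generators of ℤ_88 = {1, 3, 5, 7, 9, 13, 15, 17, 19, 21, 23, 25, 27, 29, 31, 35, 37, 39, 41, 43, 45, 47, 49, 51, 53, 57, 59, 61, 63, 65, 67, 69, 71, 73, 75, 79, 81, 83, 85, 87}


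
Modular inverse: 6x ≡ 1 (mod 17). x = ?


Use the extended Euclidean algorithm to write 1 = 6·s + 17·t; then s mod 17 is the inverse.
Euclidean algorithm:
  6 = 0·17 + 6
  17 = 2·6 + 5
  6 = 1·5 + 1
  5 = 5·1 + 0
gcd(6,17) = 1
Back-substitution gives: 6·(3) + 17·(-1) = 1
So 6⁻¹ ≡ 3 ≡ 3 (mod 17)
Check: 6 × 3 = 18 ≡ 1 (mod 17) ✓

6⁻¹ ≡ 3 (mod 17)


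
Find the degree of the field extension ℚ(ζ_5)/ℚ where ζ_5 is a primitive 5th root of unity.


[ℚ(ζ_n):ℚ] = deg Φ_n(x) = φ(n). Here φ(5) = 4

[ℚ(ζ_5)/ℚ where ζ_5 is a primitive 5th root of unity] = 4


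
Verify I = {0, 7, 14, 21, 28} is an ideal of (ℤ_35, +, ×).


Check ideal conditions for I = {0, 7, 14, 21, 28} in ℤ_35:
(1) I is an additive subgroup? Yes
(2) For r ∈ ℤ_35 and a ∈ I: r·a ∈ I? Yes

Yes, I is an ideal of ℤ_35


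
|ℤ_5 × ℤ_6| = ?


|A × B| = |A| · |B|
|ℤ_5 × ℤ_6| = 5 × 6 = 30

|ℤ_5 × ℤ_6| = 30


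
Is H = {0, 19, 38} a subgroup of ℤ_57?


Subgroup test for H = {0, 19, 38} in (ℤ_57, +):
(1) 0 ∈ H? Yes
(2) Closure: for all a,b ∈ H, (a+b) mod 57 ∈ H? Yes
(3) Inverses: for all a ∈ H, -a mod 57 ∈ H? Yes

Yes, H is a subgroup of ℤ_57


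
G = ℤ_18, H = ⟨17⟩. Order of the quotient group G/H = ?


|⟨17⟩| = n / gcd(17, 18) = 18 / 1 = 18
H is normal (ℤ_18 is abelian).
|G/H| = |G| / |H| = 18 / 18 = 1

|G/H| = 1


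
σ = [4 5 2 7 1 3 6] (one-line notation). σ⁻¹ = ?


To find σ⁻¹, swap domain and range:
σ(1) = 4 → σ⁻¹(4) = 1
σ(2) = 5 → σ⁻¹(5) = 2
σ(3) = 2 → σ⁻¹(2) = 3
σ(4) = 7 → σ⁻¹(7) = 4
σ(5) = 1 → σ⁻¹(1) = 5
σ(6) = 3 → σ⁻¹(3) = 6
σ(7) = 6 → σ⁻¹(6) = 7

σ⁻¹ = [5 3 6 1 2 7 4]


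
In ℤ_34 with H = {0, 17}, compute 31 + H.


31 + H = {31 + h (mod 34) : h ∈ H}
31+0=31, 31+17=14
31 + H = {14, 31} = 14 + H

31 + H = {14, 31}


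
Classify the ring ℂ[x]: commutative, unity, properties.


Polynomial ring over ℂ (an integral domain) is a commutative integral domain with unity 1
Commutative: Yes
Integral domain: Yes
Has unity: Yes

ℂ[x]: Commutative=Yes, Unity=Yes


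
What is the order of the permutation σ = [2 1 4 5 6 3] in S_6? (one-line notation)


Cycle decomposition: (1 2) (3 4 5 6)
Cycle lengths: 2, 4
Order = lcm(2, 4) = 4

ord(σ) = 4


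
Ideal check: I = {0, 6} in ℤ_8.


Check ideal conditions for I = {0, 6} in ℤ_8:
(1) I is an additive subgroup? No
(2) For r ∈ ℤ_8 and a ∈ I: r·a ∈ I? No  [counterexample: r=2, a=6, r·a mod 8 = 4 ∉ I]

No, I is not an ideal of ℤ_8


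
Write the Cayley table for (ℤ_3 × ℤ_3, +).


Elements: {(0,0), (0,1), (0,2), (1,0), (1,1), (1,2), (2,0), (2,1), (2,2)}
Operation: componentwise addition mod (3, 3)
Entry (a, b) = ((a₁+b₁) mod 3, (a₂+b₂) mod 3)

Cayley table:
      | (0,0) | (0,1) | (0,2) | (1,0) | (1,1) | (1,2) | (2,0) | (2,1) | (2,2)
(0,0) | (0,0) | (0,1) | (0,2) | (1,0) | (1,1) | (1,2) | (2,0) | (2,1) | (2,2)
(0,1) | (0,1) | (0,2) | (0,0) | (1,1) | (1,2) | (1,0) | (2,1) | (2,2) | (2,0)
(0,2) | (0,2) | (0,0) | (0,1) | (1,2) | (1,0) | (1,1) | (2,2) | (2,0) | (2,1)
(1,0) | (1,0) | (1,1) | (1,2) | (2,0) | (2,1) | (2,2) | (0,0) | (0,1) | (0,2)
(1,1) | (1,1) | (1,2) | (1,0) | (2,1) | (2,2) | (2,0) | (0,1) | (0,2) | (0,0)
(1,2) | (1,2) | (1,0) | (1,1) | (2,2) | (2,0) | (2,1) | (0,2) | (0,0) | (0,1)
(2,0) | (2,0) | (2,1) | (2,2) | (0,0) | (0,1) | (0,2) | (1,0) | (1,1) | (1,2)
(2,1) | (2,1) | (2,2) | (2,0) | (0,1) | (0,2) | (0,0) | (1,1) | (1,2) | (1,0)
(2,2) | (2,2) | (2,0) | (2,1) | (0,2) | (0,0) | (0,1) | (1,2) | (1,0) | (1,1)
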